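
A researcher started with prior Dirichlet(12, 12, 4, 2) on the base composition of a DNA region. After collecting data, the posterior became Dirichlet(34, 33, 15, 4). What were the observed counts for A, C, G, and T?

counts (22, 21, 11, 2)

For a Dirichlet(α) prior with multinomial counts c, the posterior is Dirichlet(α + c) componentwise.
Counts are posterior − prior componentwise: 34−12=22, 33−12=21, 15−4=11, 4−2=2.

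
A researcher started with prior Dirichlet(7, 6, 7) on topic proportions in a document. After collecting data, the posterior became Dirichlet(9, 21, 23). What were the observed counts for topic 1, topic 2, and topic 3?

For a Dirichlet(α) prior with multinomial counts c, the posterior is Dirichlet(α + c) componentwise.
Counts are posterior − prior componentwise: 9−7=2, 21−6=15, 23−7=16.

counts (2, 15, 16)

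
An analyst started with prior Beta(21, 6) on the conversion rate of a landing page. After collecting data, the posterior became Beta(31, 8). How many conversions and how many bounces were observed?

10 conversions and 2 bounces

A Beta(α, β) prior with s successes and f failures in binomial data gives a Beta(α+s, β+f) posterior.
So s = 31 − 21 = 10 and f = 8 − 6 = 2.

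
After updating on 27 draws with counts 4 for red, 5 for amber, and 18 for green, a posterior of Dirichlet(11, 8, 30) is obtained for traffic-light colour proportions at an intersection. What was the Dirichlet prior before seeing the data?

For a Dirichlet(α) prior with multinomial counts c, the posterior is Dirichlet(α + c) componentwise.
Subtract each count from the matching posterior parameter: 11−4=7, 8−5=3, 30−18=12.

Dirichlet(7, 3, 12)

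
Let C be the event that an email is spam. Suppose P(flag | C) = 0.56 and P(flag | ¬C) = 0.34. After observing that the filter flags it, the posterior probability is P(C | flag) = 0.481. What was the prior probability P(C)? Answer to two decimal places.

Bayes' rule in odds form gives O(C|E) = O(C)·[P(E|C)/P(E|¬C)], hence O(C) = O(C|E)/LR.
Posterior odds = 0.481/(1−0.481) = 0.9268. LR = 0.56/0.34 = 1.6471.
Prior odds = 0.9268/1.6471 = 0.5627, so P(C) = 0.5627/(1+0.5627) ≈ 0.36.

P(C) = 0.36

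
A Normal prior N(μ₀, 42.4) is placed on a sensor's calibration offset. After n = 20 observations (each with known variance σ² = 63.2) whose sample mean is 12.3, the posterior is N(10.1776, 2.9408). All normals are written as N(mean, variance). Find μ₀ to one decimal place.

With known observation variance, the Normal–Normal posterior has precision τ_n = τ₀ + n/σ² and mean μ_n = (τ₀μ₀ + (n/σ²)x̄)/τ_n.
Here τ₀ = 1/42.4 = 0.023585 and τ_data = 20/63.2 = 0.316456, so τ_n = 0.340041.
Rearranging for μ₀: μ₀ = (μ_n·τ_n − τ_data·x̄)/τ₀ = (10.1776·0.340041 − 0.316456·12.3) / 0.023585 = -0.431608/0.023585 ≈ -18.3.

μ₀ = -18.3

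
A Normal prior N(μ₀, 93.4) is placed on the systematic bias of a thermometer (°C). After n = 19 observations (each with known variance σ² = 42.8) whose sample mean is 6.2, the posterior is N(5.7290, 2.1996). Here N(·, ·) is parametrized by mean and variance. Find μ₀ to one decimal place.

μ₀ = -13.8

With known observation variance, the Normal–Normal posterior has precision τ_n = τ₀ + n/σ² and mean μ_n = (τ₀μ₀ + (n/σ²)x̄)/τ_n.
Here τ₀ = 1/93.4 = 0.010707 and τ_data = 19/42.8 = 0.443925, so τ_n = 0.454632.
Rearranging for μ₀: μ₀ = (μ_n·τ_n − τ_data·x̄)/τ₀ = (5.7290·0.454632 − 0.443925·6.2) / 0.010707 = -0.147748/0.010707 ≈ -13.8.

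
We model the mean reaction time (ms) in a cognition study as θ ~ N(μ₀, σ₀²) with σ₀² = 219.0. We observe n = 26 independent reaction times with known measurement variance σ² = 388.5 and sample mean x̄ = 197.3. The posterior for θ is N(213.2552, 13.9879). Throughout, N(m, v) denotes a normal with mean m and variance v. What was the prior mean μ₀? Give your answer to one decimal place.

With known observation variance, the Normal–Normal posterior has precision τ_n = τ₀ + n/σ² and mean μ_n = (τ₀μ₀ + (n/σ²)x̄)/τ_n.
Here τ₀ = 1/219.0 = 0.004566 and τ_data = 26/388.5 = 0.066924, so τ_n = 0.071490.
Rearranging for μ₀: μ₀ = (μ_n·τ_n − τ_data·x̄)/τ₀ = (213.2552·0.071490 − 0.066924·197.3) / 0.004566 = 2.041509/0.004566 ≈ 447.1.

μ₀ = 447.1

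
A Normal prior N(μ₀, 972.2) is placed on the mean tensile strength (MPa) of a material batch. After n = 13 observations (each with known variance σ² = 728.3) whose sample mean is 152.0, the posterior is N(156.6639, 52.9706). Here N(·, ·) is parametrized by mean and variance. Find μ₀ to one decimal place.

μ₀ = 237.6

With known observation variance, the Normal–Normal posterior has precision τ_n = τ₀ + n/σ² and mean μ_n = (τ₀μ₀ + (n/σ²)x̄)/τ_n.
Here τ₀ = 1/972.2 = 0.001029 and τ_data = 13/728.3 = 0.017850, so τ_n = 0.018879.
Rearranging for μ₀: μ₀ = (μ_n·τ_n − τ_data·x̄)/τ₀ = (156.6639·0.018879 − 0.017850·152.0) / 0.001029 = 0.244458/0.001029 ≈ 237.6.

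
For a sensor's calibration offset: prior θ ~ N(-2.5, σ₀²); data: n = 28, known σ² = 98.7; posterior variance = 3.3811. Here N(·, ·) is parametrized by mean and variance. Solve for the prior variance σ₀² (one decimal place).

σ₀² = 82.8

Posterior precision equals prior precision plus data precision: 1/σ_n² = 1/σ₀² + n/σ².
So 1/σ₀² = 1/3.3811 − 28/98.7 = 0.295762 − 0.283688 = 0.012074.
Hence σ₀² = 1/0.012074 ≈ 82.8.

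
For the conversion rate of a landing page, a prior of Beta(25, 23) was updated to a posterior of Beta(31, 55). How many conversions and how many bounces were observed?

6 conversions and 32 bounces

A Beta(α, β) prior with s successes and f failures in binomial data gives a Beta(α+s, β+f) posterior.
Match parameters: s=31−25=6, f=55−23=32.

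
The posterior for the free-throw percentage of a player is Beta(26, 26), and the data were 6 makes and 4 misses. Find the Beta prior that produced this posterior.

Beta is conjugate to the binomial likelihood: posterior = Beta(a+s, b+f).
Subtract the data counts: 26−6=20, 26−4=22.

Beta(20, 22)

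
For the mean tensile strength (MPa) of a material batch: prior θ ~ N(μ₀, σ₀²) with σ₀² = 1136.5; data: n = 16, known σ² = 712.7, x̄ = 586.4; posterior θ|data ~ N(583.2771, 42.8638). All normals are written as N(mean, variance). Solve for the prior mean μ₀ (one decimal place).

μ₀ = 503.6

The posterior mean is a precision-weighted average: μ_n = (τ₀μ₀ + τ_data·x̄)/(τ₀+τ_data), with τ₀=1/σ₀² and τ_data=n/σ².
Here τ₀ = 1/1136.5 = 0.000880 and τ_data = 16/712.7 = 0.022450, so τ_n = 0.023330.
Rearranging for μ₀: μ₀ = (μ_n·τ_n − τ_data·x̄)/τ₀ = (583.2771·0.023330 − 0.022450·586.4) / 0.000880 = 0.443175/0.000880 ≈ 503.6.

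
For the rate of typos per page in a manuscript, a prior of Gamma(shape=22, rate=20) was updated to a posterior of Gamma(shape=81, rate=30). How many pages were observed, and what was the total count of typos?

n = 10 pages with total 59 typos

Gamma–Poisson conjugacy: posterior shape = α + Σxᵢ, posterior rate = β + n.
Matching: Σxᵢ = 81 − 22 = 59 and n = 30 − 20 = 10.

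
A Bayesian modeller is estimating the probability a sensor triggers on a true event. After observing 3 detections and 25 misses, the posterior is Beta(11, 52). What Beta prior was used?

Beta(8, 27)

A Beta(a, b) prior with s successes and f failures in binomial data gives a Beta(a+s, b+f) posterior.
So a = 11 − 3 = 8 and b = 52 − 25 = 27.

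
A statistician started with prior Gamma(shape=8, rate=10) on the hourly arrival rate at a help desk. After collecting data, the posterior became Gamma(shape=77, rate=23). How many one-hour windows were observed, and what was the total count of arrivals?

Gamma–Poisson conjugacy: posterior shape = α + Σxᵢ, posterior rate = β + n.
Matching: Σxᵢ = 77 − 8 = 69 and n = 23 − 10 = 13.

n = 13 one-hour windows with total 69 arrivals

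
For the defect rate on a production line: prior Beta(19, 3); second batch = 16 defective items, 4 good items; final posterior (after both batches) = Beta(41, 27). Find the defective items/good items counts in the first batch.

Because Beta–binomial updating is additive in the counts, the combined data contributed (α_post−α_prior, β_post−β_prior) successes and failures.
Total across both batches: 41−19=22 defective items, 27−3=24 good items.
Subtract the second batch: 22−16=6 defective items and 24−4=20 good items.

6 defective items and 20 good items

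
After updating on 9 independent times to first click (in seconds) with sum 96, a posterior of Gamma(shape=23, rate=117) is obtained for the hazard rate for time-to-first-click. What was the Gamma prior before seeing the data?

For an exponential likelihood with a Gamma(α, β) prior on the rate, n observations with total T give posterior Gamma(α+n, β+T).
So α = 23 − 9 = 14 and β = 117 − 96 = 21.

Gamma(shape=14, rate=21)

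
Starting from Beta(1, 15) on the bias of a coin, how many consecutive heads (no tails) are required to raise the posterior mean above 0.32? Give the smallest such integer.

k = 7

After k heads and 0 tails the posterior is Beta(1+k, 15), with mean (1+k)/(1+15+k).
Set (1+k)/(16+k) > 0.32 and solve: k > (0.32·16 − 1)/(1 − 0.32) = 6.059.
The smallest integer exceeding 6.059 is 7, and checking k=7: (8)/(23) = 0.3478 > 0.32.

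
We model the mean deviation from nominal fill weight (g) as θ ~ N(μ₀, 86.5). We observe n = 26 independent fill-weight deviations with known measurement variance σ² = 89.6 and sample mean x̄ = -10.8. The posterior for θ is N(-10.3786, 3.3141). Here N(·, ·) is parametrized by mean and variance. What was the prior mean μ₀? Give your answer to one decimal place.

With known observation variance, the Normal–Normal posterior has precision τ_n = τ₀ + n/σ² and mean μ_n = (τ₀μ₀ + (n/σ²)x̄)/τ_n.
Here τ₀ = 1/86.5 = 0.011561 and τ_data = 26/89.6 = 0.290179, so τ_n = 0.301740.
Rearranging for μ₀: μ₀ = (μ_n·τ_n − τ_data·x̄)/τ₀ = (-10.3786·0.301740 − 0.290179·-10.8) / 0.011561 = 0.002294/0.011561 ≈ 0.2.

μ₀ = 0.2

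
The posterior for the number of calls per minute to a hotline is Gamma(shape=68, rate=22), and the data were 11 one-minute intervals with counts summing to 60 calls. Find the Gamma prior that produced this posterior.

A Gamma(α, β) prior (rate parametrization) on a Poisson rate with n observations summing to S gives posterior Gamma(α+S, β+n).
So α = 68 − 60 = 8 and β = 22 − 11 = 11.

Gamma(shape=8, rate=11)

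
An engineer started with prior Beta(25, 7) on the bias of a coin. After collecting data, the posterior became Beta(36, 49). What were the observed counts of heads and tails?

11 heads and 42 tails

Beta is conjugate to the binomial likelihood: posterior = Beta(a+s, b+f).
Match parameters: s=36−25=11, f=49−7=42.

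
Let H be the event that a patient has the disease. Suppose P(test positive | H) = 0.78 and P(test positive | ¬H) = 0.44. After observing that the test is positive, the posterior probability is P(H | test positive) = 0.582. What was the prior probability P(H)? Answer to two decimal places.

In odds form, posterior odds = prior odds × likelihood ratio, so prior odds = posterior odds ÷ LR.
Posterior odds = 0.582/(1−0.582) = 1.3923. LR = 0.78/0.44 = 1.7727.
Prior odds = 1.3923/1.7727 = 0.7854, so P(H) = 0.7854/(1+0.7854) ≈ 0.44.

P(H) = 0.44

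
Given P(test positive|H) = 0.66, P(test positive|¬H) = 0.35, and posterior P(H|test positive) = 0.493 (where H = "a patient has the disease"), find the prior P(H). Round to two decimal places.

Bayes' rule in odds form gives O(H|E) = O(H)·[P(E|H)/P(E|¬H)], hence O(H) = O(H|E)/LR.
Posterior odds = 0.493/(1−0.493) = 0.9724. LR = 0.66/0.35 = 1.8857.
Prior odds = 0.9724/1.8857 = 0.5157, so P(H) = 0.5157/(1+0.5157) ≈ 0.34.

P(H) = 0.34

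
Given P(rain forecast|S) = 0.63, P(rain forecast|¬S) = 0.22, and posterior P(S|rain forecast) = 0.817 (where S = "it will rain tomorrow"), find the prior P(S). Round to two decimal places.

Bayes' rule in odds form gives O(S|E) = O(S)·[P(E|S)/P(E|¬S)], hence O(S) = O(S|E)/LR.
Posterior odds = 0.817/(1−0.817) = 4.4645. LR = 0.63/0.22 = 2.8636.
Prior odds = 4.4645/2.8636 = 1.5591, so P(S) = 1.5591/(1+1.5591) ≈ 0.61.

P(S) = 0.61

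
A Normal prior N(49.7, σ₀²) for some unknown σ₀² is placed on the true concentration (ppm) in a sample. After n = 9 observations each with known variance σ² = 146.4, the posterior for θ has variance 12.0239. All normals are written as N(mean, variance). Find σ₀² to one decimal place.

σ₀² = 46.1

For the Normal–Normal model with known σ², precisions add: τ_n = τ₀ + n/σ².
So 1/σ₀² = 1/12.0239 − 9/146.4 = 0.083168 − 0.061475 = 0.021693.
Hence σ₀² = 1/0.021693 ≈ 46.1.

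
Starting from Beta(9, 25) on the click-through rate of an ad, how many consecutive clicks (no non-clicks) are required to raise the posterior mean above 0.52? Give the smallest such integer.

k = 19

After k clicks and 0 non-clicks the posterior is Beta(9+k, 25), with mean (9+k)/(9+25+k).
Set (9+k)/(34+k) > 0.52 and solve: k > (0.52·34 − 9)/(1 − 0.52) = 18.083.
The smallest integer exceeding 18.083 is 19.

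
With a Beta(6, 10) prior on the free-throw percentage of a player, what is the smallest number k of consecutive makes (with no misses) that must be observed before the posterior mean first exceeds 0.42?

k = 2

After k makes and 0 misses the posterior is Beta(6+k, 10), with mean (6+k)/(6+10+k).
Set (6+k)/(16+k) > 0.42 and solve: k > (0.42·16 − 6)/(1 − 0.42) = 1.241.
The smallest integer exceeding 1.241 is 2.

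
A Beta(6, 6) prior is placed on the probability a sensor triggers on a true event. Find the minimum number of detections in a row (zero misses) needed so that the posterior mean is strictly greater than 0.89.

After k detections and 0 misses the posterior is Beta(6+k, 6), with mean (6+k)/(6+6+k).
Set (6+k)/(12+k) > 0.89 and solve: k > (0.89·12 − 6)/(1 − 0.89) = 42.545.
The smallest integer exceeding 42.545 is 43, and checking k=43: (49)/(55) = 0.8909 > 0.89.

k = 43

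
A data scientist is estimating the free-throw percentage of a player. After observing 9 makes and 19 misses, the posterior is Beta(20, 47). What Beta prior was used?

Beta is conjugate to the binomial likelihood: posterior = Beta(a+s, b+f).
Subtract the data counts: 20−9=11, 47−19=28.

Beta(11, 28)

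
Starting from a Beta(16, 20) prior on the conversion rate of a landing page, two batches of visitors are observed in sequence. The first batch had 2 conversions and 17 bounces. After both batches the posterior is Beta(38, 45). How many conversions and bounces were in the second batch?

Sequential conjugate updates are equivalent to a single update on the pooled data, so total successes = posterior α − prior α and total failures = posterior β − prior β.
Total across both batches: 38−16=22 conversions, 45−20=25 bounces.
Subtract the first batch: 22−2=20 conversions and 25−17=8 bounces.

20 conversions and 8 bounces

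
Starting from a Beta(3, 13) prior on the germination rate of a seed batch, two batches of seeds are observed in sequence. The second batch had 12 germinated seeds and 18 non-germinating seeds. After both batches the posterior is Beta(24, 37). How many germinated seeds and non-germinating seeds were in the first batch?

Sequential conjugate updates are equivalent to a single update on the pooled data, so total successes = posterior α − prior α and total failures = posterior β − prior β.
Total across both batches: 24−3=21 germinated seeds, 37−13=24 non-germinating seeds.
Subtract the second batch: 21−12=9 germinated seeds and 24−18=6 non-germinating seeds.

9 germinated seeds and 6 non-germinating seeds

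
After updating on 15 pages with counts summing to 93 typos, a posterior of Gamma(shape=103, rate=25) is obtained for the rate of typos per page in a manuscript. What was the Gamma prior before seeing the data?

Gamma(shape=10, rate=10)

A Gamma(α, β) prior (rate parametrization) on a Poisson rate with n observations summing to S gives posterior Gamma(α+S, β+n).
So α = 103 − 93 = 10 and β = 25 − 15 = 10.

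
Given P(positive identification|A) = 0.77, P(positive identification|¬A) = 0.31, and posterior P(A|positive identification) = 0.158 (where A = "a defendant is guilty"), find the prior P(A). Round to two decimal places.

P(A) = 0.07

In odds form, posterior odds = prior odds × likelihood ratio, so prior odds = posterior odds ÷ LR.
Posterior odds = 0.158/(1−0.158) = 0.1876. LR = 0.77/0.31 = 2.4839.
Prior odds = 0.1876/2.4839 = 0.0755, so P(A) = 0.0755/(1+0.0755) ≈ 0.07.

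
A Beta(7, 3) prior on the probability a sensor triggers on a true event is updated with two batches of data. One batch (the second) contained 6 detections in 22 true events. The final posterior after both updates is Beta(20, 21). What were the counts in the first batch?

7 detections and 2 misses

Because Beta–binomial updating is additive in the counts, the combined data contributed (α_post−α_prior, β_post−β_prior) successes and failures.
Total across both batches: 20−7=13 detections, 21−3=18 misses.
Subtract the second batch: 13−6=7 detections and 18−16=2 misses.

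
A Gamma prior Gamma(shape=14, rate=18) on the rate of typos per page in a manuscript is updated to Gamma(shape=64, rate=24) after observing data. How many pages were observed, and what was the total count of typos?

n = 6 pages with total 50 typos

A Gamma(α, β) prior (rate parametrization) on a Poisson rate with n observations summing to S gives posterior Gamma(α+S, β+n).
Matching: Σxᵢ = 64 − 14 = 50 and n = 24 − 18 = 6.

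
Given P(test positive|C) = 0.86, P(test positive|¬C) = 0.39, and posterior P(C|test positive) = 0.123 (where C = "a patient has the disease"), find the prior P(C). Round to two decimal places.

P(C) = 0.06

Bayes' rule in odds form gives O(C|E) = O(C)·[P(E|C)/P(E|¬C)], hence O(C) = O(C|E)/LR.
Posterior odds = 0.123/(1−0.123) = 0.1403. LR = 0.86/0.39 = 2.2051.
Prior odds = 0.1403/2.2051 = 0.0636, so P(C) = 0.0636/(1+0.0636) ≈ 0.06.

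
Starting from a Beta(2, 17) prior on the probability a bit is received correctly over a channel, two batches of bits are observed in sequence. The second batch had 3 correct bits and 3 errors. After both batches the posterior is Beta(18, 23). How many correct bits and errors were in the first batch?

Because Beta–binomial updating is additive in the counts, the combined data contributed (α_post−α_prior, β_post−β_prior) successes and failures.
Total across both batches: 18−2=16 correct bits, 23−17=6 errors.
Subtract the second batch: 16−3=13 correct bits and 6−3=3 errors.

13 correct bits and 3 errors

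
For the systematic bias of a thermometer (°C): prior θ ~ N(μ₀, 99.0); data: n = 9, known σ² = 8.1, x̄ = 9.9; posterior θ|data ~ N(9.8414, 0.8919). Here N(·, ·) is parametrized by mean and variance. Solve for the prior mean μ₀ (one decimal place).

μ₀ = 3.4

With known observation variance, the Normal–Normal posterior has precision τ_n = τ₀ + n/σ² and mean μ_n = (τ₀μ₀ + (n/σ²)x̄)/τ_n.
Here τ₀ = 1/99.0 = 0.010101 and τ_data = 9/8.1 = 1.111111, so τ_n = 1.121212.
Rearranging for μ₀: μ₀ = (μ_n·τ_n − τ_data·x̄)/τ₀ = (9.8414·1.121212 − 1.111111·9.9) / 0.010101 = 0.034297/0.010101 ≈ 3.4.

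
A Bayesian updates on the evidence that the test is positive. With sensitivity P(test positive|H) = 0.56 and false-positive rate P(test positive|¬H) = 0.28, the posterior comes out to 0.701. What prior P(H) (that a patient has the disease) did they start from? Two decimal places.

P(H) = 0.54

In odds form, posterior odds = prior odds × likelihood ratio, so prior odds = posterior odds ÷ LR.
Posterior odds = 0.701/(1−0.701) = 2.3445. LR = 0.56/0.28 = 2.0000.
Prior odds = 2.3445/2.0000 = 1.1723, so P(H) = 1.1723/(1+1.1723) ≈ 0.54.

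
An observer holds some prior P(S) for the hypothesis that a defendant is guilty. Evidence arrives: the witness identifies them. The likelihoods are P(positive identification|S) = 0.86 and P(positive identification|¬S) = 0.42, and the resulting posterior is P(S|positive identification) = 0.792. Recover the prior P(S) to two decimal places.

Bayes' rule in odds form gives O(S|E) = O(S)·[P(E|S)/P(E|¬S)], hence O(S) = O(S|E)/LR.
Posterior odds = 0.792/(1−0.792) = 3.8077. LR = 0.86/0.42 = 2.0476.
Prior odds = 3.8077/2.0476 = 1.8596, so P(S) = 1.8596/(1+1.8596) ≈ 0.65.

P(S) = 0.65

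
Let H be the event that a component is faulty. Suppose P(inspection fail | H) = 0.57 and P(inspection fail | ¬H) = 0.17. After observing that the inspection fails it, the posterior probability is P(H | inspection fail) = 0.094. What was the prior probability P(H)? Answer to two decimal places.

P(H) = 0.03

In odds form, posterior odds = prior odds × likelihood ratio, so prior odds = posterior odds ÷ LR.
Posterior odds = 0.094/(1−0.094) = 0.1038. LR = 0.57/0.17 = 3.3529.
Prior odds = 0.1038/3.3529 = 0.0310, so P(H) = 0.0310/(1+0.0310) ≈ 0.03.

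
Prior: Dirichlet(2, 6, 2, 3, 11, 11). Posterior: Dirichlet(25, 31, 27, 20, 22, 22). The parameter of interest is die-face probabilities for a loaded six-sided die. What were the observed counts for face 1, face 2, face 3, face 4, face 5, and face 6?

For a Dirichlet(α) prior with multinomial counts c, the posterior is Dirichlet(α + c) componentwise.
Counts are posterior − prior componentwise: 25−2=23, 31−6=25, 27−2=25, 20−3=17, 22−11=11, 22−11=11.

counts (23, 25, 25, 17, 11, 11)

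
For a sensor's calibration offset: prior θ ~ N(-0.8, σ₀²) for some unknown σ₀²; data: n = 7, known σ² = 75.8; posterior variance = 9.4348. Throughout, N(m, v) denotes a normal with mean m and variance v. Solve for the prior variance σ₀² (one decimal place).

σ₀² = 73.3

Posterior precision equals prior precision plus data precision: 1/σ_n² = 1/σ₀² + n/σ².
So 1/σ₀² = 1/9.4348 − 7/75.8 = 0.105991 − 0.092348 = 0.013643.
Hence σ₀² = 1/0.013643 ≈ 73.3.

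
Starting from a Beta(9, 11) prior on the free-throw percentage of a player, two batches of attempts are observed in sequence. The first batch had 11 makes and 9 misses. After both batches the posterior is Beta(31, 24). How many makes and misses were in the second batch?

11 makes and 4 misses

Sequential conjugate updates are equivalent to a single update on the pooled data, so total successes = posterior α − prior α and total failures = posterior β − prior β.
Total across both batches: 31−9=22 makes, 24−11=13 misses.
Subtract the first batch: 22−11=11 makes and 13−9=4 misses.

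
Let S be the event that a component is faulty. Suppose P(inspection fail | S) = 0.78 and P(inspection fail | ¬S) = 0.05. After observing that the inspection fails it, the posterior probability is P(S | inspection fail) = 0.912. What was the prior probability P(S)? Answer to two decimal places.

In odds form, posterior odds = prior odds × likelihood ratio, so prior odds = posterior odds ÷ LR.
Posterior odds = 0.912/(1−0.912) = 10.3636. LR = 0.78/0.05 = 15.6000.
Prior odds = 10.3636/15.6000 = 0.6643, so P(S) = 0.6643/(1+0.6643) ≈ 0.40.

P(S) = 0.40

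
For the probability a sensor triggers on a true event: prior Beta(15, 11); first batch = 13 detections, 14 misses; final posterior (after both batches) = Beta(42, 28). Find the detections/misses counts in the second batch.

Sequential conjugate updates are equivalent to a single update on the pooled data, so total successes = posterior α − prior α and total failures = posterior β − prior β.
Total across both batches: 42−15=27 detections, 28−11=17 misses.
Subtract the first batch: 27−13=14 detections and 17−14=3 misses.

14 detections and 3 misses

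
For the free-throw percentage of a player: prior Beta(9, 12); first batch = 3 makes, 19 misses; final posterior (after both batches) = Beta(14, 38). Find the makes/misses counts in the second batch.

2 makes and 7 misses

Because Beta–binomial updating is additive in the counts, the combined data contributed (α_post−α_prior, β_post−β_prior) successes and failures.
Total across both batches: 14−9=5 makes, 38−12=26 misses.
Subtract the first batch: 5−3=2 makes and 26−19=7 misses.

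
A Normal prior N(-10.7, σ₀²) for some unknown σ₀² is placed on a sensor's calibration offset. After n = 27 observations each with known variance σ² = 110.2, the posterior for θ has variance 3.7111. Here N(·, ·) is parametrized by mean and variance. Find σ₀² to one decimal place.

For the Normal–Normal model with known σ², precisions add: τ_n = τ₀ + n/σ².
So 1/σ₀² = 1/3.7111 − 27/110.2 = 0.269462 − 0.245009 = 0.024453.
Hence σ₀² = 1/0.024453 ≈ 40.9.

σ₀² = 40.9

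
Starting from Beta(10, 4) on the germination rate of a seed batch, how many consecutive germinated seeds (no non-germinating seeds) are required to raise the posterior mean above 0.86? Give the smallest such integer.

After k germinated seeds and 0 non-germinating seeds the posterior is Beta(10+k, 4), with mean (10+k)/(10+4+k).
Set (10+k)/(14+k) > 0.86 and solve: k > (0.86·14 − 10)/(1 − 0.86) = 14.571.
The smallest integer exceeding 14.571 is 15.

k = 15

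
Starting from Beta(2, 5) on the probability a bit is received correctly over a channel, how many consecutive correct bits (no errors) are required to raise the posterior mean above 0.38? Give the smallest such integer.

After k correct bits and 0 errors the posterior is Beta(2+k, 5), with mean (2+k)/(2+5+k).
Set (2+k)/(7+k) > 0.38 and solve: k > (0.38·7 − 2)/(1 − 0.38) = 1.065.
The smallest integer exceeding 1.065 is 2.

k = 2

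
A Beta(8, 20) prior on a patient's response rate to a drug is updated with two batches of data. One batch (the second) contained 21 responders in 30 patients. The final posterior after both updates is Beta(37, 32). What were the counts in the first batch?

8 responders and 3 non-responders

Because Beta–binomial updating is additive in the counts, the combined data contributed (α_post−α_prior, β_post−β_prior) successes and failures.
Total across both batches: 37−8=29 responders, 32−20=12 non-responders.
Subtract the second batch: 29−21=8 responders and 12−9=3 non-responders.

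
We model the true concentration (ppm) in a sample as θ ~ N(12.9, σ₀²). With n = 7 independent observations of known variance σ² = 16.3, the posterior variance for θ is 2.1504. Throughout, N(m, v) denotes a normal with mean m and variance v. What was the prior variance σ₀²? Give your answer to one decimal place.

σ₀² = 28.1

For the Normal–Normal model with known σ², precisions add: τ_n = τ₀ + n/σ².
So 1/σ₀² = 1/2.1504 − 7/16.3 = 0.465030 − 0.429448 = 0.035582.
Hence σ₀² = 1/0.035582 ≈ 28.1.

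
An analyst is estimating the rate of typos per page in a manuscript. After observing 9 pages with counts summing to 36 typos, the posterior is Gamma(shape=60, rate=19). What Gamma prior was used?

A Gamma(α, β) prior (rate parametrization) on a Poisson rate with n observations summing to S gives posterior Gamma(α+S, β+n).
So α = 60 − 36 = 24 and β = 19 − 9 = 10.

Gamma(shape=24, rate=10)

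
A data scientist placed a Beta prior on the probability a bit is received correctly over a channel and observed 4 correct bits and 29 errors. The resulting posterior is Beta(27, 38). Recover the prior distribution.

Beta(23, 9)

A Beta(a, b) prior with s successes and f failures in binomial data gives a Beta(a+s, b+f) posterior.
Subtract the data counts: 27−4=23, 38−29=9.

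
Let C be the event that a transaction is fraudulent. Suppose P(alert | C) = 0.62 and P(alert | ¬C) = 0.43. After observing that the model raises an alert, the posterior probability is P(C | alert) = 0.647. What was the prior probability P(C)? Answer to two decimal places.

In odds form, posterior odds = prior odds × likelihood ratio, so prior odds = posterior odds ÷ LR.
Posterior odds = 0.647/(1−0.647) = 1.8329. LR = 0.62/0.43 = 1.4419.
Prior odds = 1.8329/1.4419 = 1.2712, so P(C) = 1.2712/(1+1.2712) ≈ 0.56.

P(C) = 0.56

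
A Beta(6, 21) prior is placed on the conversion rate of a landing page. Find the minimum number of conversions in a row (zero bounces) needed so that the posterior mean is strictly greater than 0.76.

k = 61

After k conversions and 0 bounces the posterior is Beta(6+k, 21), with mean (6+k)/(6+21+k).
Set (6+k)/(27+k) > 0.76 and solve: k > (0.76·27 − 6)/(1 − 0.76) = 60.500.
The smallest integer exceeding 60.500 is 61, and checking k=61: (67)/(88) = 0.7614 > 0.76.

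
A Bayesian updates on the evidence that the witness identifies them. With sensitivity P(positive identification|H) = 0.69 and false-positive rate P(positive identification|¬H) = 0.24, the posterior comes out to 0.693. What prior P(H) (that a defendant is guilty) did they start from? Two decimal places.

P(H) = 0.44

In odds form, posterior odds = prior odds × likelihood ratio, so prior odds = posterior odds ÷ LR.
Posterior odds = 0.693/(1−0.693) = 2.2573. LR = 0.69/0.24 = 2.8750.
Prior odds = 2.2573/2.8750 = 0.7851, so P(H) = 0.7851/(1+0.7851) ≈ 0.44.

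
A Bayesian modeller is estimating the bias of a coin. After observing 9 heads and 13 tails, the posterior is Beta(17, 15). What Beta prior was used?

Beta(8, 2)

A Beta(a, b) prior with s successes and f failures in binomial data gives a Beta(a+s, b+f) posterior.
So a = 17 − 9 = 8 and b = 15 − 13 = 2.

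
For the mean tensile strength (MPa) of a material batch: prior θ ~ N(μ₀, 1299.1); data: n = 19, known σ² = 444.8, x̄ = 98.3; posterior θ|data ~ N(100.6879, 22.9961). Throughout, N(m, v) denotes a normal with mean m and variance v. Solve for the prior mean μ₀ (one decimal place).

The posterior mean is a precision-weighted average: μ_n = (τ₀μ₀ + τ_data·x̄)/(τ₀+τ_data), with τ₀=1/σ₀² and τ_data=n/σ².
Here τ₀ = 1/1299.1 = 0.000770 and τ_data = 19/444.8 = 0.042716, so τ_n = 0.043486.
Rearranging for μ₀: μ₀ = (μ_n·τ_n − τ_data·x̄)/τ₀ = (100.6879·0.043486 − 0.042716·98.3) / 0.000770 = 0.179531/0.000770 ≈ 233.2.

μ₀ = 233.2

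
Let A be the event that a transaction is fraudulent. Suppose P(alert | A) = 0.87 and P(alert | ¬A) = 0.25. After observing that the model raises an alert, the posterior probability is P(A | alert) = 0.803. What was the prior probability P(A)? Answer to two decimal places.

In odds form, posterior odds = prior odds × likelihood ratio, so prior odds = posterior odds ÷ LR.
Posterior odds = 0.803/(1−0.803) = 4.0761. LR = 0.87/0.25 = 3.4800.
Prior odds = 4.0761/3.4800 = 1.1713, so P(A) = 1.1713/(1+1.1713) ≈ 0.54.

P(A) = 0.54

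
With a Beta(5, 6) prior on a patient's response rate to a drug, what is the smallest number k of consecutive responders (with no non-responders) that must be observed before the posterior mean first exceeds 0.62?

k = 5

After k responders and 0 non-responders the posterior is Beta(5+k, 6), with mean (5+k)/(5+6+k).
Set (5+k)/(11+k) > 0.62 and solve: k > (0.62·11 − 5)/(1 − 0.62) = 4.789.
The smallest integer exceeding 4.789 is 5, and checking k=5: (10)/(16) = 0.6250 > 0.62.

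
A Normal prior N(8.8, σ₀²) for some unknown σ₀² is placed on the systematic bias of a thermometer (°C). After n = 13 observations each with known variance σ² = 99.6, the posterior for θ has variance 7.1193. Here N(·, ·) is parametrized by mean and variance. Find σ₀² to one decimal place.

σ₀² = 100.6

Posterior precision equals prior precision plus data precision: 1/σ_n² = 1/σ₀² + n/σ².
So 1/σ₀² = 1/7.1193 − 13/99.6 = 0.140463 − 0.130522 = 0.009941.
Hence σ₀² = 1/0.009941 ≈ 100.6.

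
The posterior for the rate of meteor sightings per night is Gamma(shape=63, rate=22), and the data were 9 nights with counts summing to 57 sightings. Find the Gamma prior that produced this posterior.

Gamma(shape=6, rate=13)

A Gamma(α, β) prior (rate parametrization) on a Poisson rate with n observations summing to S gives posterior Gamma(α+S, β+n).
So α = 63 − 57 = 6 and β = 22 − 9 = 13.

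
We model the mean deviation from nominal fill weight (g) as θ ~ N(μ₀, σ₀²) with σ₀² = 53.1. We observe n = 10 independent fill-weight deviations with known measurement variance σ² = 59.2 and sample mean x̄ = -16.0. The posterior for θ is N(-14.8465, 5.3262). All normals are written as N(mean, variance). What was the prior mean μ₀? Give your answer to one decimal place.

μ₀ = -4.5

The posterior mean is a precision-weighted average: μ_n = (τ₀μ₀ + τ_data·x̄)/(τ₀+τ_data), with τ₀=1/σ₀² and τ_data=n/σ².
Here τ₀ = 1/53.1 = 0.018832 and τ_data = 10/59.2 = 0.168919, so τ_n = 0.187751.
Rearranging for μ₀: μ₀ = (μ_n·τ_n − τ_data·x̄)/τ₀ = (-14.8465·0.187751 − 0.168919·-16.0) / 0.018832 = -0.084741/0.018832 ≈ -4.5.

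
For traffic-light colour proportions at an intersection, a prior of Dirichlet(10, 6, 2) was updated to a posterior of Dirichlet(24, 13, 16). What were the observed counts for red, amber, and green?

counts (14, 7, 14)

For a Dirichlet(α) prior with multinomial counts c, the posterior is Dirichlet(α + c) componentwise.
Counts are posterior − prior componentwise: 24−10=14, 13−6=7, 16−2=14.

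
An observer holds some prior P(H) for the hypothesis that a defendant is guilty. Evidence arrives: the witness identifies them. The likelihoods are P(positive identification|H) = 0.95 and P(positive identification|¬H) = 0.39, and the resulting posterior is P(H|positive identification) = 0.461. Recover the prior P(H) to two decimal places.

In odds form, posterior odds = prior odds × likelihood ratio, so prior odds = posterior odds ÷ LR.
Posterior odds = 0.461/(1−0.461) = 0.8553. LR = 0.95/0.39 = 2.4359.
Prior odds = 0.8553/2.4359 = 0.3511, so P(H) = 0.3511/(1+0.3511) ≈ 0.26.

P(H) = 0.26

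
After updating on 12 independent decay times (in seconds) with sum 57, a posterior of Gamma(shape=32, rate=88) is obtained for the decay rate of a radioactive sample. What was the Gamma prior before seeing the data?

Gamma(shape=20, rate=31)

For an exponential likelihood with a Gamma(α, β) prior on the rate, n observations with total T give posterior Gamma(α+n, β+T).
So α = 32 − 12 = 20 and β = 88 − 57 = 31.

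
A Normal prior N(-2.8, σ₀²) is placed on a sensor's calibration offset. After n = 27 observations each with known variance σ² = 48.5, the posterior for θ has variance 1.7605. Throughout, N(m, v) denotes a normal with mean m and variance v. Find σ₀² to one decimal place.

σ₀² = 88.3

For the Normal–Normal model with known σ², precisions add: τ_n = τ₀ + n/σ².
So 1/σ₀² = 1/1.7605 − 27/48.5 = 0.568020 − 0.556701 = 0.011319.
Hence σ₀² = 1/0.011319 ≈ 88.3.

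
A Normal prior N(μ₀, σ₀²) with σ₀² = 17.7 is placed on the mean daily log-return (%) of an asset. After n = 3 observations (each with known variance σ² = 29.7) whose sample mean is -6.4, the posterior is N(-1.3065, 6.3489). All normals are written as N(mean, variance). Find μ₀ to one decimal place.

μ₀ = 7.8

With known observation variance, the Normal–Normal posterior has precision τ_n = τ₀ + n/σ² and mean μ_n = (τ₀μ₀ + (n/σ²)x̄)/τ_n.
Here τ₀ = 1/17.7 = 0.056497 and τ_data = 3/29.7 = 0.101010, so τ_n = 0.157507.
Rearranging for μ₀: μ₀ = (μ_n·τ_n − τ_data·x̄)/τ₀ = (-1.3065·0.157507 − 0.101010·-6.4) / 0.056497 = 0.440681/0.056497 ≈ 7.8.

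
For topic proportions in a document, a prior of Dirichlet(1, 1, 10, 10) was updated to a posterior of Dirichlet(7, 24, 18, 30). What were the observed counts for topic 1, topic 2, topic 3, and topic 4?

For a Dirichlet(α) prior with multinomial counts c, the posterior is Dirichlet(α + c) componentwise.
Counts are posterior − prior componentwise: 7−1=6, 24−1=23, 18−10=8, 30−10=20.

counts (6, 23, 8, 20)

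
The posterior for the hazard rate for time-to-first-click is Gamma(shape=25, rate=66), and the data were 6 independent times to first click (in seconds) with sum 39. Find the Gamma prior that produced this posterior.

Gamma(shape=19, rate=27)

For an exponential likelihood with a Gamma(α, β) prior on the rate, n observations with total T give posterior Gamma(α+n, β+T).
So α = 25 − 6 = 19 and β = 66 − 39 = 27.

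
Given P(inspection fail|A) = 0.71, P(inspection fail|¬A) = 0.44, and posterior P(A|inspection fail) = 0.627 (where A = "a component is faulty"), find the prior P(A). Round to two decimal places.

P(A) = 0.51

Bayes' rule in odds form gives O(A|E) = O(A)·[P(E|A)/P(E|¬A)], hence O(A) = O(A|E)/LR.
Posterior odds = 0.627/(1−0.627) = 1.6810. LR = 0.71/0.44 = 1.6136.
Prior odds = 1.6810/1.6136 = 1.0418, so P(A) = 1.0418/(1+1.0418) ≈ 0.51.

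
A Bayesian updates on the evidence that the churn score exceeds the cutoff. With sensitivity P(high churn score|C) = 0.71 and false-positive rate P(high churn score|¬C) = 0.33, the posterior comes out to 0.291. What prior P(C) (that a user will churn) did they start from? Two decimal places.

P(C) = 0.16

Bayes' rule in odds form gives O(C|E) = O(C)·[P(E|C)/P(E|¬C)], hence O(C) = O(C|E)/LR.
Posterior odds = 0.291/(1−0.291) = 0.4104. LR = 0.71/0.33 = 2.1515.
Prior odds = 0.4104/2.1515 = 0.1908, so P(C) = 0.1908/(1+0.1908) ≈ 0.16.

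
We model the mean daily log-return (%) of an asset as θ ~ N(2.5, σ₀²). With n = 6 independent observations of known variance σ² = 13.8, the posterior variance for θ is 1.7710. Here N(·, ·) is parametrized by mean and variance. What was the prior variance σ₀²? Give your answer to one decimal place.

σ₀² = 7.7

For the Normal–Normal model with known σ², precisions add: τ_n = τ₀ + n/σ².
So 1/σ₀² = 1/1.7710 − 6/13.8 = 0.564653 − 0.434783 = 0.129870.
Hence σ₀² = 1/0.129870 ≈ 7.7.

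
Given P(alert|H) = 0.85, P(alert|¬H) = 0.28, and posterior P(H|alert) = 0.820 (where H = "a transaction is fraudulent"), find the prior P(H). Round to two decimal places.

P(H) = 0.60

Bayes' rule in odds form gives O(H|E) = O(H)·[P(E|H)/P(E|¬H)], hence O(H) = O(H|E)/LR.
Posterior odds = 0.820/(1−0.820) = 4.5556. LR = 0.85/0.28 = 3.0357.
Prior odds = 4.5556/3.0357 = 1.5007, so P(H) = 1.5007/(1+1.5007) ≈ 0.60.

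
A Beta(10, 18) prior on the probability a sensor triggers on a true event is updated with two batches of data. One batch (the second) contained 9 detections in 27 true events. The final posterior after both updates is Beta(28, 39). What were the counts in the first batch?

Because Beta–binomial updating is additive in the counts, the combined data contributed (α_post−α_prior, β_post−β_prior) successes and failures.
Total across both batches: 28−10=18 detections, 39−18=21 misses.
Subtract the second batch: 18−9=9 detections and 21−18=3 misses.

9 detections and 3 misses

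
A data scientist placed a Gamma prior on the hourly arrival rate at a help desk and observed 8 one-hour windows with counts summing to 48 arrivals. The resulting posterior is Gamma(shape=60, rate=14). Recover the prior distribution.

Gamma(shape=12, rate=6)

Gamma–Poisson conjugacy: posterior shape = α + Σxᵢ, posterior rate = β + n.
So α = 60 − 48 = 12 and β = 14 − 8 = 6.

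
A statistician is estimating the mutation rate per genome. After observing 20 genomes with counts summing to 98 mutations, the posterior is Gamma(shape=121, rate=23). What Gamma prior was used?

Gamma–Poisson conjugacy: posterior shape = α + Σxᵢ, posterior rate = β + n.
So α = 121 − 98 = 23 and β = 23 − 20 = 3.

Gamma(shape=23, rate=3)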